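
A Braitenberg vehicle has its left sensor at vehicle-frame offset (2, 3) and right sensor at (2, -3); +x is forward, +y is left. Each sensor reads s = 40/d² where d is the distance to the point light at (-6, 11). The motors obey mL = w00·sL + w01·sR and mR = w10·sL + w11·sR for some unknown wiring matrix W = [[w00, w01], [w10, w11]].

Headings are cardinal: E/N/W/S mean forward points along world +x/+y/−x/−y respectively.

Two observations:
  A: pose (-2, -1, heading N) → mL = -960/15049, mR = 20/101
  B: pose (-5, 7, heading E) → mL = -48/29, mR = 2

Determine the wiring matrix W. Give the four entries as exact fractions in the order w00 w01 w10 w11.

obs A: pose=(-2,-1,N) → sL=40/101, sR=40/149, mL=-960/15049, mR=20/101
obs B: pose=(-5,7,E) → sL=4, sR=20/29, mL=-48/29, mR=2
sensor matrix S = [[40/101, 40/149], [4, 20/29]]; det S = -349440/436421
solve [mL_A; mL_B] = S·[w00; w01] and [mR_A; mR_B] = S·[w10; w11]:
  w00 = -1/2, w01 = 1/2, w10 = 1/2, w11 = 0

-1/2 1/2 1/2 0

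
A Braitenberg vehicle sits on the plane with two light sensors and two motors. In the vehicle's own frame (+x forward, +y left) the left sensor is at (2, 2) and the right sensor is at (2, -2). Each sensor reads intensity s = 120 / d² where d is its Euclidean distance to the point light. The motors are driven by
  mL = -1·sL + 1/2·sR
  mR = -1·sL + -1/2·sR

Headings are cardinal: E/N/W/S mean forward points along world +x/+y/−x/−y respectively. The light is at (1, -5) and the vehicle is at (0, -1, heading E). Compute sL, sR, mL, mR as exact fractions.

left sensor world pos  = (2, 1); dL² = 37
right sensor world pos = (2, -3); dR² = 5
sL = 120/37 = 120/37
sR = 120/5 = 24
mL = -1·sL + 1/2·sR = 324/37
mR = -1·sL + -1/2·sR = -564/37

120/37 24 324/37 -564/37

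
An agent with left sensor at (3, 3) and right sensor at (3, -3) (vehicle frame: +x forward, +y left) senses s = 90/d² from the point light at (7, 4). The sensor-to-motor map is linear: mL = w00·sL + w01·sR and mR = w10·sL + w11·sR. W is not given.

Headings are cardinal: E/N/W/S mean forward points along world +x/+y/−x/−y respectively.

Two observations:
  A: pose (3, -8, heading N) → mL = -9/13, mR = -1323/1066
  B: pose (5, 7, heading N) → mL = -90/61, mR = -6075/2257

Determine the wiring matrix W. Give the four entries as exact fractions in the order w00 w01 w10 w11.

obs A: pose=(3,-8,N) → sL=9/13, sR=45/41, mL=-9/13, mR=-1323/1066
obs B: pose=(5,7,N) → sL=90/61, sR=90/37, mL=-90/61, mR=-6075/2257
sensor matrix S = [[9/13, 45/41], [90/61, 90/37]]; det S = 77760/1202981
solve [mL_A; mL_B] = S·[w00; w01] and [mR_A; mR_B] = S·[w10; w11]:
  w00 = -1, w01 = 0, w10 = -1, w11 = -1/2

-1 0 -1 -1/2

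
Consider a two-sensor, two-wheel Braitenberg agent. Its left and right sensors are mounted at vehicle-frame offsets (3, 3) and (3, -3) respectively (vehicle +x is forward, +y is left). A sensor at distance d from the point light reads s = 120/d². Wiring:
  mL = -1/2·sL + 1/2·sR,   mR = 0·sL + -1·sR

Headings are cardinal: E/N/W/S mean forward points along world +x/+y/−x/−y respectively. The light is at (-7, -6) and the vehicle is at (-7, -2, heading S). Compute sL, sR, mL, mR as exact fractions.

12 12 0 -12

left sensor world pos  = (-4, -5); dL² = 10
right sensor world pos = (-10, -5); dR² = 10
sL = 120/10 = 12
sR = 120/10 = 12
mL = -1/2·sL + 1/2·sR = 0
mR = 0·sL + -1·sR = -12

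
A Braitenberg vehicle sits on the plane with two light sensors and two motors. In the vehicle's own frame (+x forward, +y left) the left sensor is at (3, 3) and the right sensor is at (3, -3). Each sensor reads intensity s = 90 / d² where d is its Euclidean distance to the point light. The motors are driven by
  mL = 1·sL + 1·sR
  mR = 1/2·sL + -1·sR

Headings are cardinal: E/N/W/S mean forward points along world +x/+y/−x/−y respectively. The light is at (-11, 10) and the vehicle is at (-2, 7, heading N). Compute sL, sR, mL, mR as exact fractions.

left sensor world pos  = (-5, 10); dL² = 36
right sensor world pos = (1, 10); dR² = 144
sL = 90/36 = 5/2
sR = 90/144 = 5/8
mL = 1·sL + 1·sR = 25/8
mR = 1/2·sL + -1·sR = 5/8

5/2 5/8 25/8 5/8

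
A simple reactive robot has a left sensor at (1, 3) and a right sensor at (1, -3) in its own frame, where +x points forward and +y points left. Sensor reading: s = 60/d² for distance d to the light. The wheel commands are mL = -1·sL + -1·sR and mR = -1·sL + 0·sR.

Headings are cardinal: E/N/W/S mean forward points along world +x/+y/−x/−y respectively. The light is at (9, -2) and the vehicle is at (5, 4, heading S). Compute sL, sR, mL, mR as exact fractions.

left sensor world pos  = (8, 3); dL² = 26
right sensor world pos = (2, 3); dR² = 74
sL = 60/26 = 30/13
sR = 60/74 = 30/37
mL = -1·sL + -1·sR = -1500/481
mR = -1·sL + 0·sR = -30/13

30/13 30/37 -1500/481 -30/13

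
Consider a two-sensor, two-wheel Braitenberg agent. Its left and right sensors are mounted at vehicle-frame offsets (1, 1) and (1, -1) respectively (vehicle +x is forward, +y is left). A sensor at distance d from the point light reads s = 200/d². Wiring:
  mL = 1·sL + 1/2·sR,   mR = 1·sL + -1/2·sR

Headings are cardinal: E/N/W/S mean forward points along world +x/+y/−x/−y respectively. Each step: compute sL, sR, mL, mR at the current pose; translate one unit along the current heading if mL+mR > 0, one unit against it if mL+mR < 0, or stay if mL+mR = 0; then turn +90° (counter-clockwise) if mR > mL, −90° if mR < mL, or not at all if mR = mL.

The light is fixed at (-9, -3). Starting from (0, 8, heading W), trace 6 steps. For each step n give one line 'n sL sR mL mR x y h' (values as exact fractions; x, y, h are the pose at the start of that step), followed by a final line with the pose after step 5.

0 50/41 25/26 3625/2132 1575/2132 0 8 W
1 200/193 8/9 2572/1737 1028/1737 -1 8 N
2 4/5 100/101 654/505 154/505 -1 9 E
3 200/221 40/37 11820/8177 2980/8177 0 9 S
4 50/41 25/26 3625/2132 1575/2132 0 8 W
5 200/193 8/9 2572/1737 1028/1737 -1 8 N
final -1 9 E

n=0: pose=(0,8,W); sL=50/41, sR=25/26; mL=3625/2132, mR=1575/2132; mL+mR=100/41 → advance +1; mR−mL=-25/26 → turn -1·90°
n=1: pose=(-1,8,N); sL=200/193, sR=8/9; mL=2572/1737, mR=1028/1737; mL+mR=400/193 → advance +1; mR−mL=-8/9 → turn -1·90°
n=2: pose=(-1,9,E); sL=4/5, sR=100/101; mL=654/505, mR=154/505; mL+mR=8/5 → advance +1; mR−mL=-100/101 → turn -1·90°
n=3: pose=(0,9,S); sL=200/221, sR=40/37; mL=11820/8177, mR=2980/8177; mL+mR=400/221 → advance +1; mR−mL=-40/37 → turn -1·90°
n=4: pose=(0,8,W); sL=50/41, sR=25/26; mL=3625/2132, mR=1575/2132; mL+mR=100/41 → advance +1; mR−mL=-25/26 → turn -1·90°
n=5: pose=(-1,8,N); sL=200/193, sR=8/9; mL=2572/1737, mR=1028/1737; mL+mR=400/193 → advance +1; mR−mL=-8/9 → turn -1·90°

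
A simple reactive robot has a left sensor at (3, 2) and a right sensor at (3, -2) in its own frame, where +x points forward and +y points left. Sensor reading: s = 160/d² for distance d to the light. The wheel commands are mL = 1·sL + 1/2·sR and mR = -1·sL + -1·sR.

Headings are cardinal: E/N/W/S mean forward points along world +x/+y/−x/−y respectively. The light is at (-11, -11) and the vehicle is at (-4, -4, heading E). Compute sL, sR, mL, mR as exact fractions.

left sensor world pos  = (-1, -2); dL² = 181
right sensor world pos = (-1, -6); dR² = 125
sL = 160/181 = 160/181
sR = 160/125 = 32/25
mL = 1·sL + 1/2·sR = 6896/4525
mR = -1·sL + -1·sR = -9792/4525

160/181 32/25 6896/4525 -9792/4525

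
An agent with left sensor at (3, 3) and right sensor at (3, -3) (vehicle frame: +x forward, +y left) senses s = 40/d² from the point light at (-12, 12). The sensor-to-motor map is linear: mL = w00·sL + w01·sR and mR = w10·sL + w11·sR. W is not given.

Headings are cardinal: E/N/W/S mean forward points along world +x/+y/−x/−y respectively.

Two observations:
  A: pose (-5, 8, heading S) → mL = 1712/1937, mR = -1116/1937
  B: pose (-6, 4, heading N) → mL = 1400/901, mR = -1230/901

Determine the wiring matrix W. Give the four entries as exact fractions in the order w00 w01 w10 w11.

obs A: pose=(-5,8,S) → sL=40/149, sR=8/13, mL=1712/1937, mR=-1116/1937
obs B: pose=(-6,4,N) → sL=20/17, sR=20/53, mL=1400/901, mR=-1230/901
sensor matrix S = [[40/149, 8/13], [20/17, 20/53]]; det S = -1086720/1745237
solve [mL_A; mL_B] = S·[w00; w01] and [mR_A; mR_B] = S·[w10; w11]:
  w00 = 1, w01 = 1, w10 = -1, w11 = -1/2

1 1 -1 -1/2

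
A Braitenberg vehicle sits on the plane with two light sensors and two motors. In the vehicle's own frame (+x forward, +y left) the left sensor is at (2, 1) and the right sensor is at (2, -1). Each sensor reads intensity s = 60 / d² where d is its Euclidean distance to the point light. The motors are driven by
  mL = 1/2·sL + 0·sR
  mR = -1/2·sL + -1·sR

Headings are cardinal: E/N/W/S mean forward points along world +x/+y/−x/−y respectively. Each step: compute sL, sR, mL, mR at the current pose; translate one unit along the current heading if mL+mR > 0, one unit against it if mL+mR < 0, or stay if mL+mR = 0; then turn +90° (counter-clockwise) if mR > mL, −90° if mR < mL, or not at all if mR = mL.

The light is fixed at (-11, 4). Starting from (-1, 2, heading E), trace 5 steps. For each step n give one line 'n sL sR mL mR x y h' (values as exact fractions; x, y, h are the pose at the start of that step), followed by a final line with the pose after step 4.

0 12/29 20/51 6/29 -886/1479 -1 2 E
1 15/29 3/4 15/58 -117/116 -2 2 S
2 60/53 60/49 30/53 -4650/2597 -2 3 W
3 30/41 30/61 15/41 -2145/2501 -1 3 N
4 12/29 20/51 6/29 -886/1479 -1 2 E
final -2 2 S

n=0: pose=(-1,2,E); sL=12/29, sR=20/51; mL=6/29, mR=-886/1479; mL+mR=-20/51 → advance -1; mR−mL=-1192/1479 → turn -1·90°
n=1: pose=(-2,2,S); sL=15/29, sR=3/4; mL=15/58, mR=-117/116; mL+mR=-3/4 → advance -1; mR−mL=-147/116 → turn -1·90°
n=2: pose=(-2,3,W); sL=60/53, sR=60/49; mL=30/53, mR=-4650/2597; mL+mR=-60/49 → advance -1; mR−mL=-6120/2597 → turn -1·90°
n=3: pose=(-1,3,N); sL=30/41, sR=30/61; mL=15/41, mR=-2145/2501; mL+mR=-30/61 → advance -1; mR−mL=-3060/2501 → turn -1·90°
n=4: pose=(-1,2,E); sL=12/29, sR=20/51; mL=6/29, mR=-886/1479; mL+mR=-20/51 → advance -1; mR−mL=-1192/1479 → turn -1·90°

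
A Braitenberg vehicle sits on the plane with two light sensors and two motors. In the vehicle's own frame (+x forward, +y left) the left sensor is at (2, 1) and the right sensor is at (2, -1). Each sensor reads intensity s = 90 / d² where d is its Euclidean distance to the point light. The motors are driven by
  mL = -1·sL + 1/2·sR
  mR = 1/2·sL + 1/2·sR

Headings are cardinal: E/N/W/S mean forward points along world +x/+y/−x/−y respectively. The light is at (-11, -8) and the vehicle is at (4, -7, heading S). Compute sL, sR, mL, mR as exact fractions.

90/257 90/197 -6165/50629 20430/50629

left sensor world pos  = (5, -9); dL² = 257
right sensor world pos = (3, -9); dR² = 197
sL = 90/257 = 90/257
sR = 90/197 = 90/197
mL = -1·sL + 1/2·sR = -6165/50629
mR = 1/2·sL + 1/2·sR = 20430/50629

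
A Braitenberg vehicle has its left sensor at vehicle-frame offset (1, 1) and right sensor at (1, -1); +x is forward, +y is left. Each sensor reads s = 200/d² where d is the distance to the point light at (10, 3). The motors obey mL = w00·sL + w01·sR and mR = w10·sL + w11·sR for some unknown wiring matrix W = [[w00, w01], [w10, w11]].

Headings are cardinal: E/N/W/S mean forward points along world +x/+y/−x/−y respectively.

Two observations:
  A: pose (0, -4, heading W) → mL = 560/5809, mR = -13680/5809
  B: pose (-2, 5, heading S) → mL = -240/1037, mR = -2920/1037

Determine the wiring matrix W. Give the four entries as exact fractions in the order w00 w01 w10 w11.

obs A: pose=(0,-4,W) → sL=40/37, sR=200/157, mL=560/5809, mR=-13680/5809
obs B: pose=(-2,5,S) → sL=100/61, sR=20/17, mL=-240/1037, mR=-2920/1037
sensor matrix S = [[40/37, 200/157], [100/61, 20/17]]; det S = -4918400/6023933
solve [mL_A; mL_B] = S·[w00; w01] and [mR_A; mR_B] = S·[w10; w11]:
  w00 = -1/2, w01 = 1/2, w10 = -1, w11 = -1

-1/2 1/2 -1 -1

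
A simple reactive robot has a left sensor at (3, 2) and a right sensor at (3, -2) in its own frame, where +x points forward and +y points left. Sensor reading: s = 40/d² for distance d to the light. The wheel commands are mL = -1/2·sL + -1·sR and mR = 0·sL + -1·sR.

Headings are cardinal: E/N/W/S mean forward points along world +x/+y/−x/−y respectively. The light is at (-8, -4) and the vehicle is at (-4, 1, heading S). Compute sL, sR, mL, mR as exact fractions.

left sensor world pos  = (-2, -2); dL² = 40
right sensor world pos = (-6, -2); dR² = 8
sL = 40/40 = 1
sR = 40/8 = 5
mL = -1/2·sL + -1·sR = -11/2
mR = 0·sL + -1·sR = -5

1 5 -11/2 -5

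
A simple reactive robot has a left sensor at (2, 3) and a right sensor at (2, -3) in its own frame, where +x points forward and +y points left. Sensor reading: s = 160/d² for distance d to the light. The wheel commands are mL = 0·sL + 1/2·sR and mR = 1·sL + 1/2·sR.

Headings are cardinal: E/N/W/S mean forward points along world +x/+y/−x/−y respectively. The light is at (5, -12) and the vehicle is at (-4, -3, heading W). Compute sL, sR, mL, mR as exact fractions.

left sensor world pos  = (-6, -6); dL² = 157
right sensor world pos = (-6, 0); dR² = 265
sL = 160/157 = 160/157
sR = 160/265 = 32/53
mL = 0·sL + 1/2·sR = 16/53
mR = 1·sL + 1/2·sR = 10992/8321

160/157 32/53 16/53 10992/8321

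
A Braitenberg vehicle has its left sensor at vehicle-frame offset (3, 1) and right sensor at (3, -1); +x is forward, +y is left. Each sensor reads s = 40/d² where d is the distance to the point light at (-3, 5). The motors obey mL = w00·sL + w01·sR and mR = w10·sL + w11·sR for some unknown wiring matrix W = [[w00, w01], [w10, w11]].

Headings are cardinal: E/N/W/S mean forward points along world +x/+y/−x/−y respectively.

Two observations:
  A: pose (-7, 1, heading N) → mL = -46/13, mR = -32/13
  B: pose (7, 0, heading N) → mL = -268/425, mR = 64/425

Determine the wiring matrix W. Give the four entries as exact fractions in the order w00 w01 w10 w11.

obs A: pose=(-7,1,N) → sL=20/13, sR=4, mL=-46/13, mR=-32/13
obs B: pose=(7,0,N) → sL=8/17, sR=8/25, mL=-268/425, mR=64/425
sensor matrix S = [[20/13, 4], [8/17, 8/25]]; det S = -1536/1105
solve [mL_A; mL_B] = S·[w00; w01] and [mR_A; mR_B] = S·[w10; w11]:
  w00 = -1, w01 = -1/2, w10 = 1, w11 = -1

-1 -1/2 1 -1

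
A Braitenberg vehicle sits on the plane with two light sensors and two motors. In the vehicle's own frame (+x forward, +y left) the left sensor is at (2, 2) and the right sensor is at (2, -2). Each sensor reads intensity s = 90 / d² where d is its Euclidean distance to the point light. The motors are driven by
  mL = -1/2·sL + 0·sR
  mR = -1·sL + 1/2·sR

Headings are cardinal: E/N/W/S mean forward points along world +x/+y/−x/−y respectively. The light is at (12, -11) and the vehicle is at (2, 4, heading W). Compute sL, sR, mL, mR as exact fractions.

90/313 90/433 -45/313 -24885/135529

left sensor world pos  = (0, 2); dL² = 313
right sensor world pos = (0, 6); dR² = 433
sL = 90/313 = 90/313
sR = 90/433 = 90/433
mL = -1/2·sL + 0·sR = -45/313
mR = -1·sL + 1/2·sR = -24885/135529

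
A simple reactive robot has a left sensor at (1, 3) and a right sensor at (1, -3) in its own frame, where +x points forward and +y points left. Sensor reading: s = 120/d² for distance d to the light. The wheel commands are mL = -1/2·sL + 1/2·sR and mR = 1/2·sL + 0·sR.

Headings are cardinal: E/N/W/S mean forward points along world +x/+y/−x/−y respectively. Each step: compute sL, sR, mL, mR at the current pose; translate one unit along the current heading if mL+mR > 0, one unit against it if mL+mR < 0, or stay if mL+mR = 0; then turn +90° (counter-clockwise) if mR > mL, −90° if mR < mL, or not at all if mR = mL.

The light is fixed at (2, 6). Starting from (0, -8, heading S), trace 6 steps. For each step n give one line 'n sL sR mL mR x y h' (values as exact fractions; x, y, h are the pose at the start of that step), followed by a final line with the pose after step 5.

n=0: pose=(0,-8,S); sL=60/113, sR=12/25; mL=-72/2825, mR=30/113; mL+mR=6/25 → advance +1; mR−mL=822/2825 → turn +1·90°
n=1: pose=(0,-9,E); sL=24/29, sR=24/65; mL=-432/1885, mR=12/29; mL+mR=12/65 → advance +1; mR−mL=1212/1885 → turn +1·90°
n=2: pose=(1,-9,N); sL=30/53, sR=3/5; mL=9/530, mR=15/53; mL+mR=3/10 → advance +1; mR−mL=141/530 → turn +1·90°
n=3: pose=(1,-8,W); sL=120/293, sR=24/25; mL=2016/7325, mR=60/293; mL+mR=12/25 → advance +1; mR−mL=-516/7325 → turn -1·90°
n=4: pose=(0,-8,N); sL=60/97, sR=12/17; mL=72/1649, mR=30/97; mL+mR=6/17 → advance +1; mR−mL=438/1649 → turn +1·90°
n=5: pose=(0,-7,W); sL=24/53, sR=120/109; mL=1872/5777, mR=12/53; mL+mR=60/109 → advance +1; mR−mL=-564/5777 → turn -1·90°

0 60/113 12/25 -72/2825 30/113 0 -8 S
1 24/29 24/65 -432/1885 12/29 0 -9 E
2 30/53 3/5 9/530 15/53 1 -9 N
3 120/293 24/25 2016/7325 60/293 1 -8 W
4 60/97 12/17 72/1649 30/97 0 -8 N
5 24/53 120/109 1872/5777 12/53 0 -7 W
final -1 -7 N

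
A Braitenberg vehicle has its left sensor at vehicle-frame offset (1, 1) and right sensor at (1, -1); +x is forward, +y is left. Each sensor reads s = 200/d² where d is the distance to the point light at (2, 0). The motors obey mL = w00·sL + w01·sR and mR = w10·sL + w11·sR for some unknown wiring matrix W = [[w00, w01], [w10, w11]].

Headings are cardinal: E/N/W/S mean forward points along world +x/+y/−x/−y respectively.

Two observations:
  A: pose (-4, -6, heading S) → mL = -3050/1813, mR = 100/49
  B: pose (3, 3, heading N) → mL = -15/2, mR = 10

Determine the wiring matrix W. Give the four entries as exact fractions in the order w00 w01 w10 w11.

-1 1/2 0 1

obs A: pose=(-4,-6,S) → sL=100/37, sR=100/49, mL=-3050/1813, mR=100/49
obs B: pose=(3,3,N) → sL=25/2, sR=10, mL=-15/2, mR=10
sensor matrix S = [[100/37, 100/49], [25/2, 10]]; det S = 2750/1813
solve [mL_A; mL_B] = S·[w00; w01] and [mR_A; mR_B] = S·[w10; w11]:
  w00 = -1, w01 = 1/2, w10 = 0, w11 = 1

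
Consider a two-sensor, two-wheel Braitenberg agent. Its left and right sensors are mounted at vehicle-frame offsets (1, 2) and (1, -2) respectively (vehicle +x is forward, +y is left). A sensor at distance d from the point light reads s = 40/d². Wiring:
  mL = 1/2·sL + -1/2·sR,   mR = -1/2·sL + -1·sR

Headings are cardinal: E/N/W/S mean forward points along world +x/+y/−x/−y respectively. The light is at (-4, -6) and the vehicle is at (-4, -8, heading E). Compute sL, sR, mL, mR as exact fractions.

40 40/17 320/17 -380/17

left sensor world pos  = (-3, -6); dL² = 1
right sensor world pos = (-3, -10); dR² = 17
sL = 40/1 = 40
sR = 40/17 = 40/17
mL = 1/2·sL + -1/2·sR = 320/17
mR = -1/2·sL + -1·sR = -380/17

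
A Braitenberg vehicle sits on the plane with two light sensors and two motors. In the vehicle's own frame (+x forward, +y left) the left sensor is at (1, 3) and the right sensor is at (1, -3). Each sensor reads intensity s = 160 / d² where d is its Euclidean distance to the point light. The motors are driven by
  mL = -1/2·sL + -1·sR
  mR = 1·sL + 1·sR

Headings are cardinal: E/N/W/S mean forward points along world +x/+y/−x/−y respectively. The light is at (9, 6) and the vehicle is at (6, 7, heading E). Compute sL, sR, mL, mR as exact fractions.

left sensor world pos  = (7, 10); dL² = 20
right sensor world pos = (7, 4); dR² = 8
sL = 160/20 = 8
sR = 160/8 = 20
mL = -1/2·sL + -1·sR = -24
mR = 1·sL + 1·sR = 28

8 20 -24 28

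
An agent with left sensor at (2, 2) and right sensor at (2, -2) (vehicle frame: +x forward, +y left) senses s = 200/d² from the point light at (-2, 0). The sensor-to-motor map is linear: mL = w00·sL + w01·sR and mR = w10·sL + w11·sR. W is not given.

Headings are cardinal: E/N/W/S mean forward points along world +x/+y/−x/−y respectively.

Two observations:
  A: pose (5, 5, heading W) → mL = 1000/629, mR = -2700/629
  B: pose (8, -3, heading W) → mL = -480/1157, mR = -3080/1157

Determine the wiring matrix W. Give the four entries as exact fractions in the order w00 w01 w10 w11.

1/2 -1/2 -1/2 -1/2

obs A: pose=(5,5,W) → sL=100/17, sR=100/37, mL=1000/629, mR=-2700/629
obs B: pose=(8,-3,W) → sL=200/89, sR=40/13, mL=-480/1157, mR=-3080/1157
sensor matrix S = [[100/17, 100/37], [200/89, 40/13]]; det S = 8752000/727753
solve [mL_A; mL_B] = S·[w00; w01] and [mR_A; mR_B] = S·[w10; w11]:
  w00 = 1/2, w01 = -1/2, w10 = -1/2, w11 = -1/2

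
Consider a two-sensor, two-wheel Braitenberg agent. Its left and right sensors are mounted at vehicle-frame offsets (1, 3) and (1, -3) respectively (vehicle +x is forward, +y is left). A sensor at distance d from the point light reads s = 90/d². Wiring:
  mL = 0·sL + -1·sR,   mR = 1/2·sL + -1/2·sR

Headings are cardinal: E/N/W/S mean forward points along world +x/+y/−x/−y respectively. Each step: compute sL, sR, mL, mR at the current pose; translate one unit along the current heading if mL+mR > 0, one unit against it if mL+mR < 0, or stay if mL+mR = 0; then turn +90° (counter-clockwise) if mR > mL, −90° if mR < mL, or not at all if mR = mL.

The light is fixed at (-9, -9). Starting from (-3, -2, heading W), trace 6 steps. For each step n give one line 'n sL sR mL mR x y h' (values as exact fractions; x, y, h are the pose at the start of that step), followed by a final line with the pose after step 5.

n=0: pose=(-3,-2,W); sL=90/41, sR=18/25; mL=-18/25, mR=756/1025; mL+mR=18/1025 → advance +1; mR−mL=1494/1025 → turn +1·90°
n=1: pose=(-4,-2,S); sL=9/10, sR=9/4; mL=-9/4, mR=-27/40; mL+mR=-117/40 → advance -1; mR−mL=63/40 → turn +1·90°
n=2: pose=(-4,-1,E); sL=90/157, sR=90/61; mL=-90/61, mR=-4320/9577; mL+mR=-18450/9577 → advance -1; mR−mL=9810/9577 → turn +1·90°
n=3: pose=(-5,-1,N); sL=45/41, sR=9/13; mL=-9/13, mR=108/533; mL+mR=-261/533 → advance -1; mR−mL=477/533 → turn +1·90°
n=4: pose=(-5,-2,W); sL=18/5, sR=90/109; mL=-90/109, mR=756/545; mL+mR=306/545 → advance +1; mR−mL=1206/545 → turn +1·90°
n=5: pose=(-6,-2,S); sL=5/4, sR=5/2; mL=-5/2, mR=-5/8; mL+mR=-25/8 → advance -1; mR−mL=15/8 → turn +1·90°

0 90/41 18/25 -18/25 756/1025 -3 -2 W
1 9/10 9/4 -9/4 -27/40 -4 -2 S
2 90/157 90/61 -90/61 -4320/9577 -4 -1 E
3 45/41 9/13 -9/13 108/533 -5 -1 N
4 18/5 90/109 -90/109 756/545 -5 -2 W
5 5/4 5/2 -5/2 -5/8 -6 -2 S
final -6 -1 E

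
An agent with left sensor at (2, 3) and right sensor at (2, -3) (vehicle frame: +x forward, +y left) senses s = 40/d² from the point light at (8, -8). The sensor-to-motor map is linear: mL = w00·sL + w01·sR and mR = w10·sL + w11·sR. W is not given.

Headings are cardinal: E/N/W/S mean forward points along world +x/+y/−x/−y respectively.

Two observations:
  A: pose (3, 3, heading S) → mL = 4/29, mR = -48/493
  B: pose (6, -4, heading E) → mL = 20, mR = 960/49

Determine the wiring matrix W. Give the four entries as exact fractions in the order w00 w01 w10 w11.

obs A: pose=(3,3,S) → sL=8/17, sR=8/29, mL=4/29, mR=-48/493
obs B: pose=(6,-4,E) → sL=40/49, sR=40, mL=20, mR=960/49
sensor matrix S = [[8/17, 8/29], [40/49, 40]]; det S = 449280/24157
solve [mL_A; mL_B] = S·[w00; w01] and [mR_A; mR_B] = S·[w10; w11]:
  w00 = 0, w01 = 1/2, w10 = -1/2, w11 = 1/2

0 1/2 -1/2 1/2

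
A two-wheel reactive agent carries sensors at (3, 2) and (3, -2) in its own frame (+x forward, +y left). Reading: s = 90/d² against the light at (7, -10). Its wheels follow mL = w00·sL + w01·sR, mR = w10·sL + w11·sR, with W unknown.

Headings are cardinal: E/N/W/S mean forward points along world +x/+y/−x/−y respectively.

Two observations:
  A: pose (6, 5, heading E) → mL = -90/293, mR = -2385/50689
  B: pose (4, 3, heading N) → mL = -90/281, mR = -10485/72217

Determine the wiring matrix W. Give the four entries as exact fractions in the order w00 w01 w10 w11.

-1 0 -1 1/2

obs A: pose=(6,5,E) → sL=90/293, sR=90/173, mL=-90/293, mR=-2385/50689
obs B: pose=(4,3,N) → sL=90/281, sR=90/257, mL=-90/281, mR=-10485/72217
sensor matrix S = [[90/293, 90/173], [90/281, 90/257]]; det S = -216172800/3660607513
solve [mL_A; mL_B] = S·[w00; w01] and [mR_A; mR_B] = S·[w10; w11]:
  w00 = -1, w01 = 0, w10 = -1, w11 = 1/2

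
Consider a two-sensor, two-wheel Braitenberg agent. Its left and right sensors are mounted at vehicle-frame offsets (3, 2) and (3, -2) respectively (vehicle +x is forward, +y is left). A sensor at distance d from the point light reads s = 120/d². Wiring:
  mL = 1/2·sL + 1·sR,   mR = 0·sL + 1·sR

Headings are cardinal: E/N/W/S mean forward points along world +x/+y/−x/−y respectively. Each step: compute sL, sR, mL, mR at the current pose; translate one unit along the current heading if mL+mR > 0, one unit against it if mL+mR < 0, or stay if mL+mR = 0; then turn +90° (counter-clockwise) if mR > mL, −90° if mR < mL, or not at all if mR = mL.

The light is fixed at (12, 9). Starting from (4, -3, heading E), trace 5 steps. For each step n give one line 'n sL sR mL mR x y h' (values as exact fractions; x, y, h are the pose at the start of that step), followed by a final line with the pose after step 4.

n=0: pose=(4,-3,E); sL=24/25, sR=120/221; mL=5652/5525, mR=120/221; mL+mR=8652/5525 → advance +1; mR−mL=-12/25 → turn -1·90°
n=1: pose=(5,-3,S); sL=12/25, sR=20/51; mL=806/1275, mR=20/51; mL+mR=1306/1275 → advance +1; mR−mL=-6/25 → turn -1·90°
n=2: pose=(5,-4,W); sL=24/65, sR=120/221; mL=804/1105, mR=120/221; mL+mR=108/85 → advance +1; mR−mL=-12/65 → turn -1·90°
n=3: pose=(4,-4,N); sL=3/5, sR=15/17; mL=201/170, mR=15/17; mL+mR=351/170 → advance +1; mR−mL=-3/10 → turn -1·90°
n=4: pose=(4,-3,E); sL=24/25, sR=120/221; mL=5652/5525, mR=120/221; mL+mR=8652/5525 → advance +1; mR−mL=-12/25 → turn -1·90°

0 24/25 120/221 5652/5525 120/221 4 -3 E
1 12/25 20/51 806/1275 20/51 5 -3 S
2 24/65 120/221 804/1105 120/221 5 -4 W
3 3/5 15/17 201/170 15/17 4 -4 N
4 24/25 120/221 5652/5525 120/221 4 -3 E
final 5 -3 S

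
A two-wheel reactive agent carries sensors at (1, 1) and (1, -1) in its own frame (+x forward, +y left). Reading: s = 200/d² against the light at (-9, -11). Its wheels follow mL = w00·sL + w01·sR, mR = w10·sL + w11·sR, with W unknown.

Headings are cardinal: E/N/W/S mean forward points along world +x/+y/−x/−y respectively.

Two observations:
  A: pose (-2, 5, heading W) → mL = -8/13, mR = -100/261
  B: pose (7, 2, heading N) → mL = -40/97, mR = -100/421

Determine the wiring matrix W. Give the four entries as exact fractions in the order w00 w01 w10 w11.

obs A: pose=(-2,5,W) → sL=200/261, sR=8/13, mL=-8/13, mR=-100/261
obs B: pose=(7,2,N) → sL=200/421, sR=40/97, mL=-40/97, mR=-100/421
sensor matrix S = [[200/261, 8/13], [200/421, 40/97]]; det S = 3276800/138559941
solve [mL_A; mL_B] = S·[w00; w01] and [mR_A; mR_B] = S·[w10; w11]:
  w00 = 0, w01 = -1, w10 = -1/2, w11 = 0

0 -1 -1/2 0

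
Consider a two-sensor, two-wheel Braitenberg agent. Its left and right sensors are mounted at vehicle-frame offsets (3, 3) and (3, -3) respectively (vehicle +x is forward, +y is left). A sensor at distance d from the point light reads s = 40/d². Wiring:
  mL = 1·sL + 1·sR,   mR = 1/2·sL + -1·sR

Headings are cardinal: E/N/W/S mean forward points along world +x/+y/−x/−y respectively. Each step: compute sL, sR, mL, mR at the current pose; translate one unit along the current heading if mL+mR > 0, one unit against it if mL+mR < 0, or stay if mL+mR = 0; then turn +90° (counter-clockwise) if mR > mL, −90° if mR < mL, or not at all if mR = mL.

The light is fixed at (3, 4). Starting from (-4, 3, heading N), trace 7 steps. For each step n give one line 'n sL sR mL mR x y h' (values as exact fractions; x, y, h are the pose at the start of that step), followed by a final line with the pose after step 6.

0 5/13 2 31/13 -47/26 -4 3 N
1 8/5 8/5 16/5 -4/5 -4 4 E
2 20/9 4/9 8/3 2/3 -3 4 S
3 40/97 8/17 1456/1649 -436/1649 -3 3 W
4 5/13 2 31/13 -47/26 -4 3 N
5 8/5 8/5 16/5 -4/5 -4 4 E
6 20/9 4/9 8/3 2/3 -3 4 S
final -3 3 W

n=0: pose=(-4,3,N); sL=5/13, sR=2; mL=31/13, mR=-47/26; mL+mR=15/26 → advance +1; mR−mL=-109/26 → turn -1·90°
n=1: pose=(-4,4,E); sL=8/5, sR=8/5; mL=16/5, mR=-4/5; mL+mR=12/5 → advance +1; mR−mL=-4 → turn -1·90°
n=2: pose=(-3,4,S); sL=20/9, sR=4/9; mL=8/3, mR=2/3; mL+mR=10/3 → advance +1; mR−mL=-2 → turn -1·90°
n=3: pose=(-3,3,W); sL=40/97, sR=8/17; mL=1456/1649, mR=-436/1649; mL+mR=60/97 → advance +1; mR−mL=-1892/1649 → turn -1·90°
n=4: pose=(-4,3,N); sL=5/13, sR=2; mL=31/13, mR=-47/26; mL+mR=15/26 → advance +1; mR−mL=-109/26 → turn -1·90°
n=5: pose=(-4,4,E); sL=8/5, sR=8/5; mL=16/5, mR=-4/5; mL+mR=12/5 → advance +1; mR−mL=-4 → turn -1·90°
n=6: pose=(-3,4,S); sL=20/9, sR=4/9; mL=8/3, mR=2/3; mL+mR=10/3 → advance +1; mR−mL=-2 → turn -1·90°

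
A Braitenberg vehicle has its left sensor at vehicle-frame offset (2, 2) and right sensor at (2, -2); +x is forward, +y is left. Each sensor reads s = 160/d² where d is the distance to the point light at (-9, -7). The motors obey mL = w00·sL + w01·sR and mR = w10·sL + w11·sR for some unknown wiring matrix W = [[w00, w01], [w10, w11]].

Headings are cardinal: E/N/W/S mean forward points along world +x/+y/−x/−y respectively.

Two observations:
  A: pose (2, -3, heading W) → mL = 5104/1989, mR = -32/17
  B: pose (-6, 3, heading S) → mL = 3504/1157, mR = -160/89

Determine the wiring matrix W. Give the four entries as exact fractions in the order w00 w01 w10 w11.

1 1/2 -1 0

obs A: pose=(2,-3,W) → sL=32/17, sR=160/117, mL=5104/1989, mR=-32/17
obs B: pose=(-6,3,S) → sL=160/89, sR=32/13, mL=3504/1157, mR=-160/89
sensor matrix S = [[32/17, 160/117], [160/89, 32/13]]; det S = 385024/177021
solve [mL_A; mL_B] = S·[w00; w01] and [mR_A; mR_B] = S·[w10; w11]:
  w00 = 1, w01 = 1/2, w10 = -1, w11 = 0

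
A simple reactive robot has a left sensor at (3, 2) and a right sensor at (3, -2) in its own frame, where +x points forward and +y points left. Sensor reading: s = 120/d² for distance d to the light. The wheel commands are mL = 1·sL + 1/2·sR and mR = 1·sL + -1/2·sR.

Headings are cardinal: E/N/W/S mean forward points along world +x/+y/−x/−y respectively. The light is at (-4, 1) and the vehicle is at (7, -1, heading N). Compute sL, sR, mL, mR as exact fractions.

left sensor world pos  = (5, 2); dL² = 82
right sensor world pos = (9, 2); dR² = 170
sL = 120/82 = 60/41
sR = 120/170 = 12/17
mL = 1·sL + 1/2·sR = 1266/697
mR = 1·sL + -1/2·sR = 774/697

60/41 12/17 1266/697 774/697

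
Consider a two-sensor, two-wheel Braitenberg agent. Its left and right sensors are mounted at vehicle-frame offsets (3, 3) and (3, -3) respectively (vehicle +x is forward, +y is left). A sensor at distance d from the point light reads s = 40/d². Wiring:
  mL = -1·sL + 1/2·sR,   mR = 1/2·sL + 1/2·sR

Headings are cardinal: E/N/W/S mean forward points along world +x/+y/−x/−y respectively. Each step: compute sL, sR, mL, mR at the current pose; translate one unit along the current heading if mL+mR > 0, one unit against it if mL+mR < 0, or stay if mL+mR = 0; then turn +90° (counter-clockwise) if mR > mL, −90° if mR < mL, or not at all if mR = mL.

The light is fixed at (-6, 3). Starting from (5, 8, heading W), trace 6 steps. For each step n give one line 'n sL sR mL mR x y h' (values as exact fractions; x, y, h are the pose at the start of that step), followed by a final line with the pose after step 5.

0 10/17 5/16 -235/544 245/544 5 8 W
1 40/173 40/53 1340/9169 4520/9169 4 8 S
2 20/109 4/17 -122/1853 388/1853 4 7 E
3 40/113 8/49 -1508/5537 1432/5537 5 7 N
4 5/8 2/5 -17/40 41/80 5 6 W
5 40/169 40/49 1420/8281 4360/8281 4 6 S
final 4 5 E

n=0: pose=(5,8,W); sL=10/17, sR=5/16; mL=-235/544, mR=245/544; mL+mR=5/272 → advance +1; mR−mL=15/17 → turn +1·90°
n=1: pose=(4,8,S); sL=40/173, sR=40/53; mL=1340/9169, mR=4520/9169; mL+mR=5860/9169 → advance +1; mR−mL=60/173 → turn +1·90°
n=2: pose=(4,7,E); sL=20/109, sR=4/17; mL=-122/1853, mR=388/1853; mL+mR=266/1853 → advance +1; mR−mL=30/109 → turn +1·90°
n=3: pose=(5,7,N); sL=40/113, sR=8/49; mL=-1508/5537, mR=1432/5537; mL+mR=-76/5537 → advance -1; mR−mL=60/113 → turn +1·90°
n=4: pose=(5,6,W); sL=5/8, sR=2/5; mL=-17/40, mR=41/80; mL+mR=7/80 → advance +1; mR−mL=15/16 → turn +1·90°
n=5: pose=(4,6,S); sL=40/169, sR=40/49; mL=1420/8281, mR=4360/8281; mL+mR=5780/8281 → advance +1; mR−mL=60/169 → turn +1·90°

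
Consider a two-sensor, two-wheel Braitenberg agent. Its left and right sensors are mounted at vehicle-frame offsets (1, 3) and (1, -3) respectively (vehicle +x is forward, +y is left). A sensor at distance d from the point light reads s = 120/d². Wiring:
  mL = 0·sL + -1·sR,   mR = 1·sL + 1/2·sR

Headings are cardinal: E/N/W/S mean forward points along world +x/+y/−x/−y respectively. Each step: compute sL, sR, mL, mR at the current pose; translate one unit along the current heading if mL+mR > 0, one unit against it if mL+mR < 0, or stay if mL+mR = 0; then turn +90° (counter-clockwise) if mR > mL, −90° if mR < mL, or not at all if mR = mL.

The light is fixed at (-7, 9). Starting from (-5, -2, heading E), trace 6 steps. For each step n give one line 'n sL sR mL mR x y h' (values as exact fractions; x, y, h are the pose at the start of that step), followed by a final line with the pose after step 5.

n=0: pose=(-5,-2,E); sL=120/73, sR=24/41; mL=-24/41, mR=5796/2993; mL+mR=4044/2993 → advance +1; mR−mL=7548/2993 → turn +1·90°
n=1: pose=(-4,-2,N); sL=6/5, sR=15/17; mL=-15/17, mR=279/170; mL+mR=129/170 → advance +1; mR−mL=429/170 → turn +1·90°
n=2: pose=(-4,-1,W); sL=120/173, sR=120/53; mL=-120/53, mR=16740/9169; mL+mR=-4020/9169 → advance -1; mR−mL=37500/9169 → turn +1·90°
n=3: pose=(-3,-1,S); sL=12/17, sR=60/61; mL=-60/61, mR=1242/1037; mL+mR=222/1037 → advance +1; mR−mL=2262/1037 → turn +1·90°
n=4: pose=(-3,-2,E); sL=120/89, sR=120/221; mL=-120/221, mR=31860/19669; mL+mR=21180/19669 → advance +1; mR−mL=42540/19669 → turn +1·90°
n=5: pose=(-2,-2,N); sL=15/13, sR=30/41; mL=-30/41, mR=810/533; mL+mR=420/533 → advance +1; mR−mL=1200/533 → turn +1·90°

0 120/73 24/41 -24/41 5796/2993 -5 -2 E
1 6/5 15/17 -15/17 279/170 -4 -2 N
2 120/173 120/53 -120/53 16740/9169 -4 -1 W
3 12/17 60/61 -60/61 1242/1037 -3 -1 S
4 120/89 120/221 -120/221 31860/19669 -3 -2 E
5 15/13 30/41 -30/41 810/533 -2 -2 N
final -2 -1 W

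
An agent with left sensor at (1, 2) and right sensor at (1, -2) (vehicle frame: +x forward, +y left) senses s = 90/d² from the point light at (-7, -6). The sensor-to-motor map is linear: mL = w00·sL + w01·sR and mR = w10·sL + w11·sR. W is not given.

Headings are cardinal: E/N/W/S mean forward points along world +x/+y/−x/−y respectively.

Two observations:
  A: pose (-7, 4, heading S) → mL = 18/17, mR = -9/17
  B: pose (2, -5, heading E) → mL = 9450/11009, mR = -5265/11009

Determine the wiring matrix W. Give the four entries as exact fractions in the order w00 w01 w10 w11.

obs A: pose=(-7,4,S) → sL=18/17, sR=18/17, mL=18/17, mR=-9/17
obs B: pose=(2,-5,E) → sL=90/109, sR=90/101, mL=9450/11009, mR=-5265/11009
sensor matrix S = [[18/17, 18/17], [90/109, 90/101]]; det S = 12960/187153
solve [mL_A; mL_B] = S·[w00; w01] and [mR_A; mR_B] = S·[w10; w11]:
  w00 = 1/2, w01 = 1/2, w10 = 1/2, w11 = -1

1/2 1/2 1/2 -1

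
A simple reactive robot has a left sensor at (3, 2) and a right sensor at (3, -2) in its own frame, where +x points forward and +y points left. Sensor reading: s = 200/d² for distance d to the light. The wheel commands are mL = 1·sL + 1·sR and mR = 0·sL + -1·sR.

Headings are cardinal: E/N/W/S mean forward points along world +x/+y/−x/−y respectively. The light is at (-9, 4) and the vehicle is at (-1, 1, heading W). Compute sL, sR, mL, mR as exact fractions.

4 100/13 152/13 -100/13

left sensor world pos  = (-4, -1); dL² = 50
right sensor world pos = (-4, 3); dR² = 26
sL = 200/50 = 4
sR = 200/26 = 100/13
mL = 1·sL + 1·sR = 152/13
mR = 0·sL + -1·sR = -100/13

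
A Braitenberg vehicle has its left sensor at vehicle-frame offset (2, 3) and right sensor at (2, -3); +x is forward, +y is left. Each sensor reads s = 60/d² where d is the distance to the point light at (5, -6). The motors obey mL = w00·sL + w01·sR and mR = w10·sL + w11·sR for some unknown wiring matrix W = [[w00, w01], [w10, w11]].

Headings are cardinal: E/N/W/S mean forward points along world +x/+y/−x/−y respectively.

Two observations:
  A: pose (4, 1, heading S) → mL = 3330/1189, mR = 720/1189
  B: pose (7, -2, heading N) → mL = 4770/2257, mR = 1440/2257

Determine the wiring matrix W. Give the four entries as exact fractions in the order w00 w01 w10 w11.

obs A: pose=(4,1,S) → sL=60/29, sR=60/41, mL=3330/1189, mR=720/1189
obs B: pose=(7,-2,N) → sL=60/37, sR=60/61, mL=4770/2257, mR=1440/2257
sensor matrix S = [[60/29, 60/41], [60/37, 60/61]]; det S = -907200/2683573
solve [mL_A; mL_B] = S·[w00; w01] and [mR_A; mR_B] = S·[w10; w11]:
  w00 = 1, w01 = 1/2, w10 = 1, w11 = -1

1 1/2 1 -1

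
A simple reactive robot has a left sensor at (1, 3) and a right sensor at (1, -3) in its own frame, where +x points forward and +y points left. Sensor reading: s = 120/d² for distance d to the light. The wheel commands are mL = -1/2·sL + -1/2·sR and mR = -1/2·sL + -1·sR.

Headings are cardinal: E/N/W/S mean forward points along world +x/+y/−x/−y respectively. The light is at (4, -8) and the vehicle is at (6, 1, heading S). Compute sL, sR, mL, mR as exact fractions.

120/89 24/13 -1848/1157 -2916/1157

left sensor world pos  = (9, 0); dL² = 89
right sensor world pos = (3, 0); dR² = 65
sL = 120/89 = 120/89
sR = 120/65 = 24/13
mL = -1/2·sL + -1/2·sR = -1848/1157
mR = -1/2·sL + -1·sR = -2916/1157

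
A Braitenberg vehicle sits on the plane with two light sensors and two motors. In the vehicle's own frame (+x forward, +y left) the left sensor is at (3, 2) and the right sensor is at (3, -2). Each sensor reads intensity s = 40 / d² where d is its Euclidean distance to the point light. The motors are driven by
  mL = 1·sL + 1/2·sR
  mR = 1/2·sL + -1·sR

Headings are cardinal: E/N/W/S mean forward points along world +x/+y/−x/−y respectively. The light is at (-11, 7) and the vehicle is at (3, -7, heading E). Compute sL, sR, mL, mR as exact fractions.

40/433 8/109 6092/47197 -1284/47197

left sensor world pos  = (6, -5); dL² = 433
right sensor world pos = (6, -9); dR² = 545
sL = 40/433 = 40/433
sR = 40/545 = 8/109
mL = 1·sL + 1/2·sR = 6092/47197
mR = 1/2·sL + -1·sR = -1284/47197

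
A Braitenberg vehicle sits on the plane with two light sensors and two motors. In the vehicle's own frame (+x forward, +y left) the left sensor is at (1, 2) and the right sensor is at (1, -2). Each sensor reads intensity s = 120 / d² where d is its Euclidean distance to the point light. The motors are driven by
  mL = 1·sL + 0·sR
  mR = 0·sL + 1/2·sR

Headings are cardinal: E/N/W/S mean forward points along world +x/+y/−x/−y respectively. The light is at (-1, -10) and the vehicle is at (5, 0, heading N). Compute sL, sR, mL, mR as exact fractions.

120/137 24/37 120/137 12/37

left sensor world pos  = (3, 1); dL² = 137
right sensor world pos = (7, 1); dR² = 185
sL = 120/137 = 120/137
sR = 120/185 = 24/37
mL = 1·sL + 0·sR = 120/137
mR = 0·sL + 1/2·sR = 12/37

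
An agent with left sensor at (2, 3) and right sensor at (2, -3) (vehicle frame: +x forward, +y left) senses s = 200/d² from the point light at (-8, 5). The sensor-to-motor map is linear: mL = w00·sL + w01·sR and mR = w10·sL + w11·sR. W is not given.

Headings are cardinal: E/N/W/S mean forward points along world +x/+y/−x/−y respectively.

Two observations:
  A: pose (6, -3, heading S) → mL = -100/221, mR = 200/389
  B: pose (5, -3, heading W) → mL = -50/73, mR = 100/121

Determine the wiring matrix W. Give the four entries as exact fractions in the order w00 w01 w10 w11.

obs A: pose=(6,-3,S) → sL=200/389, sR=200/221, mL=-100/221, mR=200/389
obs B: pose=(5,-3,W) → sL=100/121, sR=100/73, mL=-50/73, mR=100/121
sensor matrix S = [[200/389, 200/221], [100/121, 100/73]]; det S = -33120000/759364177
solve [mL_A; mL_B] = S·[w00; w01] and [mR_A; mR_B] = S·[w10; w11]:
  w00 = 0, w01 = -1/2, w10 = 1, w11 = 0

0 -1/2 1 0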